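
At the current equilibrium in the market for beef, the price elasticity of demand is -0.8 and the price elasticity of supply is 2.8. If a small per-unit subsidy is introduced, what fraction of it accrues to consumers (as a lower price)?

For a small subsidy around the equilibrium, the benefit split depends on the relative slopes, which at a point are proportional to the elasticities.
Buyer share = εs/(εs + |εd|) = 2.8/(2.8 + 0.8) = 7/9; seller share = |εd|/(εs + |εd|) = 2/9.

Consumer share = 7/9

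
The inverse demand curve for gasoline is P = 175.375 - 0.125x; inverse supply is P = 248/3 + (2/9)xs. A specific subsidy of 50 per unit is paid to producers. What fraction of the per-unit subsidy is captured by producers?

Producer share = 0.64

Pre-subsidy: 175.375 - 0.125x = 248/3 + (2/9)x gives x* = 267 and P* = 142.
With the subsidy, sellers receive Ps = Pb + 50 for each unit, where Pb is the price buyers pay.
On the curves, Pb = 175.375 - 0.125x and Ps = 248/3 + (2/9)x; the wedge Ps − Pb = 50 gives 248/3 + (2/9)x − (175.375 - 0.125x) = 50, so x' = 411.
Then Pb = 175.375 − 0.125·411 = 124 and Ps = 248/3 + (2/9)·411 = 174.
Buyers' price falls by P* − Pb = 142 − 124 = 18; sellers' price rises by Ps − P* = 174 − 142 = 32.
So producers capture 32/50 = 0.64 of each unit of subsidy.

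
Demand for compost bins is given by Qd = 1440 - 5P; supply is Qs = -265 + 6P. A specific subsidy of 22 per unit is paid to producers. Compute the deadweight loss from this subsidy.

Deadweight loss = 660

Pre-subsidy: 1440 - 5P = -265 + 6P gives P* = 155, Q* = 665.
With the subsidy, sellers receive Ps = Pb + 22 for each unit, where Pb is the price buyers pay.
Supply in terms of Pb becomes Qs = -265 + 6(Pb + 22) = -133 + 6Pb. Setting this equal to demand: 1440 - 5Pb = -133 + 6Pb, so Pb = 143.
Sellers receive Ps = 143 + 22 = 165; Q' = 1440 − 5·143 = 725.
The subsidy expands output by 725 − 665 = 60 past the efficient level; on those units the gap between marginal cost and willingness to pay runs from 0 up to 22.
DWL = ½ × 22 × 60 = 660.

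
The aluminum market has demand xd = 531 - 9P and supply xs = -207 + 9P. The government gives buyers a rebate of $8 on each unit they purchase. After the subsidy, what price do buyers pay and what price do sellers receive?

Pre-subsidy: 531 - 9P = -207 + 9P gives P* = 41, x* = 162.
With the rebate, buyers effectively pay Pb = Ps − 8, where Ps is the price sellers receive.
Demand in terms of Ps becomes xd = 531 − 9(Ps − 8) = 603 - 9Ps. Setting this equal to supply: 603 - 9Ps = -207 + 9Ps, so Ps = 45.
Buyers pay Pb = 45 − 8 = 37; x' = -207 + 9·45 = 198.

Buyers pay $37; sellers receive $45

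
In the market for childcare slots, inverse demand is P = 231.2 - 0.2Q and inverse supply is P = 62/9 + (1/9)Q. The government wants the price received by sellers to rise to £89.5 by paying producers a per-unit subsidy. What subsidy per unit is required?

At a seller price of 89.5, quantity supplied is -62 + 9·89.5 = 743.5.
Buyers absorb 743.5 only when they pay Pb = 231.2 − 0.2·743.5 = 82.5.
s = Ps − Pb = 89.5 − 82.5 = 7.

Required subsidy s = £7 per unit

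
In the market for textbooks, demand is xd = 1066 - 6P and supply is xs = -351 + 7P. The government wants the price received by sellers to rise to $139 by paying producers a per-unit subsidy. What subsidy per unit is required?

At a seller price of 139, quantity supplied is -351 + 7·139 = 622.
Buyers absorb 622 only when they pay Pb with 1066 − 6·Pb = 622, i.e. Pb = 74.
s = Ps − Pb = 139 − 74 = 65.

Required subsidy s = $65 per unit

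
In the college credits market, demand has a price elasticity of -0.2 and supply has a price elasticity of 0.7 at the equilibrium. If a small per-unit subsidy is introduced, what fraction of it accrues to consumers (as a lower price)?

For a small subsidy around the equilibrium, the benefit split depends on the relative slopes, which at a point are proportional to the elasticities.
Buyer share = εs/(εs + |εd|) = 0.7/(0.7 + 0.2) = 7/9; seller share = |εd|/(εs + |εd|) = 2/9.

Consumer share = 7/9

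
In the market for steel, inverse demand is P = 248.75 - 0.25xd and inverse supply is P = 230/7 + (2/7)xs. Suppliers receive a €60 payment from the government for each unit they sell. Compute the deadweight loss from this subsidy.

Pre-subsidy: 248.75 - 0.25x = 230/7 + (2/7)x gives x* = 403 and P* = 148.
With the subsidy, sellers receive Ps = Pb + 60 for each unit, where Pb is the price buyers pay.
On the curves, Pb = 248.75 - 0.25x and Ps = 230/7 + (2/7)x; the wedge Ps − Pb = 60 gives 230/7 + (2/7)x − (248.75 - 0.25x) = 60, so x' = 515.
Then Pb = 248.75 − 0.25·515 = 120 and Ps = 230/7 + (2/7)·515 = 180.
The subsidy expands output by 515 − 403 = 112 past the efficient level; on those units the gap between marginal cost and willingness to pay runs from 0 up to 60.
DWL = ½ × 60 × 112 = 3360.

Deadweight loss = €3360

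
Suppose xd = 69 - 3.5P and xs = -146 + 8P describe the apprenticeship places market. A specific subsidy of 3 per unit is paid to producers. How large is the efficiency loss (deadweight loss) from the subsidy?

Deadweight loss = 252/23

Pre-subsidy: 69 - 3.5P = -146 + 8P gives P* = 430/23, x* = 82/23.
With the subsidy, sellers receive Ps = Pb + 3 for each unit, where Pb is the price buyers pay.
Supply in terms of Pb becomes xs = -146 + 8(Pb + 3) = -122 + 8Pb. Setting this equal to demand: 69 - 3.5Pb = -122 + 8Pb, so Pb = 382/23.
Sellers receive Ps = 382/23 + 3 = 451/23; x' = 69 − 3.5·(382/23) = 250/23.
The subsidy expands output by 250/23 − 82/23 = 168/23 past the efficient level; on those units the gap between marginal cost and willingness to pay runs from 0 up to 3.
DWL = ½ × 3 × 168/23 = 252/23.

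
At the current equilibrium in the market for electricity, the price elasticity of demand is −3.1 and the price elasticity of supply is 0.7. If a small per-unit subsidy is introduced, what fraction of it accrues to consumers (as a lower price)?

Consumer share = 7/38

For a small subsidy around the equilibrium, the benefit split depends on the relative slopes, which at a point are proportional to the elasticities.
Buyer share = εs/(εs + |εd|) = 0.7/(0.7 + 3.1) = 7/38; seller share = |εd|/(εs + |εd|) = 31/38.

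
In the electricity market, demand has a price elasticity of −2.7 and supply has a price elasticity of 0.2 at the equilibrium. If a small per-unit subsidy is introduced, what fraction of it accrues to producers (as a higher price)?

Producer share = 27/29

For a small subsidy around the equilibrium, the benefit split depends on the relative slopes, which at a point are proportional to the elasticities.
Buyer share = εs/(εs + |εd|) = 0.2/(0.2 + 2.7) = 2/29; seller share = |εd|/(εs + |εd|) = 27/29.
So producers capture 27/29 of the subsidy.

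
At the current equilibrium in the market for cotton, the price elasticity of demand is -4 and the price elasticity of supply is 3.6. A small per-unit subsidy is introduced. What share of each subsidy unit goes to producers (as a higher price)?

Producer share = 10/19

For a small subsidy around the equilibrium, the benefit split depends on the relative slopes, which at a point are proportional to the elasticities.
Buyer share = εs/(εs + |εd|) = 3.6/(3.6 + 4) = 9/19; seller share = |εd|/(εs + |εd|) = 10/19.
So producers capture 10/19 of the subsidy.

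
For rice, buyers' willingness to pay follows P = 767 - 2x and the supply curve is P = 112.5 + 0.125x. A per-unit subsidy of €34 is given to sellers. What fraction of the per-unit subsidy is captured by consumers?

Consumer share = 16/17

Pre-subsidy: 767 - 2x = 112.5 + 0.125x gives x* = 308 and P* = 151.
With the subsidy, sellers receive Ps = Pb + 34 for each unit, where Pb is the price buyers pay.
On the curves, Pb = 767 - 2x and Ps = 112.5 + 0.125x; the wedge Ps − Pb = 34 gives 112.5 + 0.125x − (767 - 2x) = 34, so x' = 324.
Then Pb = 767 − 2·324 = 119 and Ps = 112.5 + 0.125·324 = 153.
Buyers' price falls by P* − Pb = 151 − 119 = 32; sellers' price rises by Ps − P* = 153 − 151 = 2.
So consumers capture 32/34 = 16/17 of each unit of subsidy.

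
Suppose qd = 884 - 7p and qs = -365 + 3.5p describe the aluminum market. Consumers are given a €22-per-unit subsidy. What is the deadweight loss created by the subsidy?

Pre-subsidy: 884 - 7p = -365 + 3.5p gives p* = 2498/21, q* = 154/3.
With the rebate, buyers effectively pay pb = ps − 22, where ps is the price sellers receive.
Demand in terms of ps becomes qd = 884 − 7(ps − 22) = 1038 - 7ps. Setting this equal to supply: 1038 - 7ps = -365 + 3.5ps, so ps = 2806/21.
Buyers pay pb = 2806/21 − 22 = 2344/21; q' = -365 + 3.5·(2806/21) = 308/3.
The subsidy expands output by 308/3 − 154/3 = 154/3 past the efficient level; on those units the gap between marginal cost and willingness to pay runs from 0 up to 22.
DWL = ½ × 22 × 154/3 = 1694/3.

Deadweight loss = 1694/3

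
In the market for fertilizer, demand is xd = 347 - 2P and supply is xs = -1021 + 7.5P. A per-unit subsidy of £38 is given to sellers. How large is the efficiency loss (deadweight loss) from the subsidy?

Pre-subsidy: 347 - 2P = -1021 + 7.5P gives P* = 144, x* = 59.
With the subsidy, sellers receive Ps = Pb + 38 for each unit, where Pb is the price buyers pay.
Supply in terms of Pb becomes xs = -1021 + 7.5(Pb + 38) = -736 + 7.5Pb. Setting this equal to demand: 347 - 2Pb = -736 + 7.5Pb, so Pb = 114.
Sellers receive Ps = 114 + 38 = 152; x' = 347 − 2·114 = 119.
The subsidy expands output by 119 − 59 = 60 past the efficient level; on those units the gap between marginal cost and willingness to pay runs from 0 up to 38.
DWL = ½ × 38 × 60 = 1140.

Deadweight loss = £1140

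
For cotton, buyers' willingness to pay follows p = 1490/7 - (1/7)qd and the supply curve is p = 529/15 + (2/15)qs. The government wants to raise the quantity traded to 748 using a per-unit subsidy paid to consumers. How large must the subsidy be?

At q = 748, from the demand curve buyers pay pb = 1490/7 − (1/7)·748 = 106; from the supply curve sellers need ps = 529/15 + (2/15)·748 = 135.
The subsidy must fill the gap: s = ps − pb = 135 − 106 = 29.

Required subsidy s = 29 per unit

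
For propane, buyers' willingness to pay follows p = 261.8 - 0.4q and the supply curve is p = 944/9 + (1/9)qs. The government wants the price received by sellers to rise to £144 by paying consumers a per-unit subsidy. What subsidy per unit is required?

At a seller price of 144, quantity supplied is -944 + 9·144 = 352.
Buyers absorb 352 only when they pay pb = 261.8 − 0.4·352 = 121.
s = ps − pb = 144 − 121 = 23.

Required subsidy s = £23 per unit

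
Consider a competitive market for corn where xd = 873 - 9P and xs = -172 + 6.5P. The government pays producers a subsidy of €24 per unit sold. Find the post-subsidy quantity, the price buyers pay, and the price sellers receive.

Pre-subsidy: 873 - 9P = -172 + 6.5P gives P* = 2090/31, x* = 8253/31.
With the subsidy, sellers receive Ps = Pb + 24 for each unit, where Pb is the price buyers pay.
Supply in terms of Pb becomes xs = -172 + 6.5(Pb + 24) = -16 + 6.5Pb. Setting this equal to demand: 873 - 9Pb = -16 + 6.5Pb, so Pb = 1778/31.
Sellers receive Ps = 1778/31 + 24 = 2522/31; x' = 873 − 9·(1778/31) = 11061/31.

x' = 11061/31; buyers pay 1778/31; sellers receive 2522/31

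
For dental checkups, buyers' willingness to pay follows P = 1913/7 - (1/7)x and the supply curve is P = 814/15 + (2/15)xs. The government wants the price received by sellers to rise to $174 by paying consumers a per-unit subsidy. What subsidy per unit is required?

At a seller price of 174, quantity supplied is -407 + 7.5·174 = 898.
Buyers absorb 898 only when they pay Pb = 1913/7 − (1/7)·898 = 145.
s = Ps − Pb = 174 − 145 = 29.

Required subsidy s = $29 per unit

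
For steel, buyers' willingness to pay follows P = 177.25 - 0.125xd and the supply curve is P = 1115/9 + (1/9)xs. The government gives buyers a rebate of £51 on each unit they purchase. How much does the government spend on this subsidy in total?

Pre-subsidy: 177.25 - 0.125x = 1115/9 + (1/9)x gives x* = 226 and P* = 149.
With the rebate, buyers effectively pay Pb = Ps − 51, where Ps is the price sellers receive.
On the curves, Pb = 177.25 - 0.125x and Ps = 1115/9 + (1/9)x; the wedge Ps − Pb = 51 gives 1115/9 + (1/9)x − (177.25 - 0.125x) = 51, so x' = 442.
Then Pb = 177.25 − 0.125·442 = 122 and Ps = 1115/9 + (1/9)·442 = 173.
Government outlay = subsidy × quantity = 51 × 442 = 22542.

Government cost = £22542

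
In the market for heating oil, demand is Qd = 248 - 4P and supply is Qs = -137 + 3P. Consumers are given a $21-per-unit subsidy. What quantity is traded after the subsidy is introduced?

Pre-subsidy: 248 - 4P = -137 + 3P gives P* = 55, Q* = 28.
With the rebate, buyers effectively pay Pb = Ps − 21, where Ps is the price sellers receive.
Demand in terms of Ps becomes Qd = 248 − 4(Ps − 21) = 332 - 4Ps. Setting this equal to supply: 332 - 4Ps = -137 + 3Ps, so Ps = 67.
Buyers pay Pb = 67 − 21 = 46; Q' = -137 + 3·67 = 64.

Q' = 64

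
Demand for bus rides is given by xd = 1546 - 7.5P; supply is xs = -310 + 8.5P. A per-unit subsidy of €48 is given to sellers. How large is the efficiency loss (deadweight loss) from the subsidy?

Pre-subsidy: 1546 - 7.5P = -310 + 8.5P gives P* = 116, x* = 676.
With the subsidy, sellers receive Ps = Pb + 48 for each unit, where Pb is the price buyers pay.
Supply in terms of Pb becomes xs = -310 + 8.5(Pb + 48) = 98 + 8.5Pb. Setting this equal to demand: 1546 - 7.5Pb = 98 + 8.5Pb, so Pb = 90.5.
Sellers receive Ps = 90.5 + 48 = 138.5; x' = 1546 − 7.5·90.5 = 867.25.
The subsidy expands output by 867.25 − 676 = 191.25 past the efficient level; on those units the gap between marginal cost and willingness to pay runs from 0 up to 48.
DWL = ½ × 48 × 191.25 = 4590.

Deadweight loss = €4590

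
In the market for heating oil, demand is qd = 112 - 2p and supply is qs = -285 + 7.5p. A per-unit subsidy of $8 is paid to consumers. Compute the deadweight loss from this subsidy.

Pre-subsidy: 112 - 2p = -285 + 7.5p gives p* = 794/19, q* = 540/19.
With the rebate, buyers effectively pay pb = ps − 8, where ps is the price sellers receive.
Demand in terms of ps becomes qd = 112 − 2(ps − 8) = 128 - 2ps. Setting this equal to supply: 128 - 2ps = -285 + 7.5ps, so ps = 826/19.
Buyers pay pb = 826/19 − 8 = 674/19; q' = -285 + 7.5·(826/19) = 780/19.
The subsidy expands output by 780/19 − 540/19 = 240/19 past the efficient level; on those units the gap between marginal cost and willingness to pay runs from 0 up to 8.
DWL = ½ × 8 × 240/19 = 960/19.

Deadweight loss = 960/19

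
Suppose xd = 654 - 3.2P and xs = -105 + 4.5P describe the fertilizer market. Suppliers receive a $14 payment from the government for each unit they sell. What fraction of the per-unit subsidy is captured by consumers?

Pre-subsidy: 654 - 3.2P = -105 + 4.5P gives P* = 690/7, x* = 2370/7.
With the subsidy, sellers receive Ps = Pb + 14 for each unit, where Pb is the price buyers pay.
Supply in terms of Pb becomes xs = -105 + 4.5(Pb + 14) = -42 + 4.5Pb. Setting this equal to demand: 654 - 3.2Pb = -42 + 4.5Pb, so Pb = 6960/77.
Sellers receive Ps = 6960/77 + 14 = 8038/77; x' = 654 − 3.2·(6960/77) = 28086/77.
Buyers' price falls by P* − Pb = 690/7 − 6960/77 = 90/11; sellers' price rises by Ps − P* = 8038/77 − 690/7 = 64/11.
So consumers capture (90/11)/14 = 45/77 of each unit of subsidy.

Consumer share = 45/77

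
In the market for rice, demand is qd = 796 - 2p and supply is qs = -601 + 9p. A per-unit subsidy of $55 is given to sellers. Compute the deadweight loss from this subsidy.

Pre-subsidy: 796 - 2p = -601 + 9p gives p* = 127, q* = 542.
With the subsidy, sellers receive ps = pb + 55 for each unit, where pb is the price buyers pay.
Supply in terms of pb becomes qs = -601 + 9(pb + 55) = -106 + 9pb. Setting this equal to demand: 796 - 2pb = -106 + 9pb, so pb = 82.
Sellers receive ps = 82 + 55 = 137; q' = 796 − 2·82 = 632.
The subsidy expands output by 632 − 542 = 90 past the efficient level; on those units the gap between marginal cost and willingness to pay runs from 0 up to 55.
DWL = ½ × 55 × 90 = 2475.

Deadweight loss = $2475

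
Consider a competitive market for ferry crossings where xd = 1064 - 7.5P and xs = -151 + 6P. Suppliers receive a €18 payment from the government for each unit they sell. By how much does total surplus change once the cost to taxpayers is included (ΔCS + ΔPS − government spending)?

Pre-subsidy: 1064 - 7.5P = -151 + 6P gives P* = 90, x* = 389.
With the subsidy, sellers receive Ps = Pb + 18 for each unit, where Pb is the price buyers pay.
Supply in terms of Pb becomes xs = -151 + 6(Pb + 18) = -43 + 6Pb. Setting this equal to demand: 1064 - 7.5Pb = -43 + 6Pb, so Pb = 82.
Sellers receive Ps = 82 + 18 = 100; x' = 1064 − 7.5·82 = 449.
ΔCS = ½(389 + 449)(90 − 82) = 3352; ΔPS = ½(389 + 449)(100 − 90) = 4190.
Government spending = 18 × 449 = 8082.
Net change = 3352 + 4190 − 8082 = -540. The loss equals the DWL triangle ½·18·60.

Net change in total surplus = -€540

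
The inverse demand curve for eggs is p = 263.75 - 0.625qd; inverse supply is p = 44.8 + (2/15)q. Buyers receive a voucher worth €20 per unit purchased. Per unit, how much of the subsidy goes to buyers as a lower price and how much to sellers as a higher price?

Buyers gain 1500/91 per unit; sellers gain 320/91 per unit

Pre-subsidy: 263.75 - 0.625q = 44.8 + (2/15)q gives q* = 26274/91 and p* = 7580/91.
With the rebate, buyers effectively pay pb = ps − 20, where ps is the price sellers receive.
On the curves, pb = 263.75 - 0.625q and ps = 44.8 + (2/15)q; the wedge ps − pb = 20 gives 44.8 + (2/15)q − (263.75 - 0.625q) = 20, so q' = 28674/91.
Then pb = 263.75 − 0.625·(28674/91) = 6080/91 and ps = 44.8 + (2/15)·(28674/91) = 7900/91.
Buyers' price falls by p* − pb = 7580/91 − 6080/91 = 1500/91; sellers' price rises by ps − p* = 7900/91 − 7580/91 = 320/91.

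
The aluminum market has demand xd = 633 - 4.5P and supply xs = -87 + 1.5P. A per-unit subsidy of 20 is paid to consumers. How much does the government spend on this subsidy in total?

Government cost = 2310

Pre-subsidy: 633 - 4.5P = -87 + 1.5P gives P* = 120, x* = 93.
With the rebate, buyers effectively pay Pb = Ps − 20, where Ps is the price sellers receive.
Demand in terms of Ps becomes xd = 633 − 4.5(Ps − 20) = 723 - 4.5Ps. Setting this equal to supply: 723 - 4.5Ps = -87 + 1.5Ps, so Ps = 135.
Buyers pay Pb = 135 − 20 = 115; x' = -87 + 1.5·135 = 115.5.
Government outlay = subsidy × quantity = 20 × 115.5 = 2310.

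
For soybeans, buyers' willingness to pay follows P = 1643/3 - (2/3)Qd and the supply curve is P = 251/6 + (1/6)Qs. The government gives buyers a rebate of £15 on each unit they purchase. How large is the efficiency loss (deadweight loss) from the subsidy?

Deadweight loss = £135

Pre-subsidy: 1643/3 - (2/3)Q = 251/6 + (1/6)Q gives Q* = 607 and P* = 143.
With the rebate, buyers effectively pay Pb = Ps − 15, where Ps is the price sellers receive.
On the curves, Pb = 1643/3 - (2/3)Q and Ps = 251/6 + (1/6)Q; the wedge Ps − Pb = 15 gives 251/6 + (1/6)Q − (1643/3 - (2/3)Q) = 15, so Q' = 625.
Then Pb = 1643/3 − (2/3)·625 = 131 and Ps = 251/6 + (1/6)·625 = 146.
The subsidy expands output by 625 − 607 = 18 past the efficient level; on those units the gap between marginal cost and willingness to pay runs from 0 up to 15.
DWL = ½ × 15 × 18 = 135.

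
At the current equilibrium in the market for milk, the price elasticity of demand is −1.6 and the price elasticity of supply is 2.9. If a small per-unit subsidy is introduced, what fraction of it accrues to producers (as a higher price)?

For a small subsidy around the equilibrium, the benefit split depends on the relative slopes, which at a point are proportional to the elasticities.
Buyer share = εs/(εs + |εd|) = 2.9/(2.9 + 1.6) = 29/45; seller share = |εd|/(εs + |εd|) = 16/45.
So producers capture 16/45 of the subsidy.

Producer share = 16/45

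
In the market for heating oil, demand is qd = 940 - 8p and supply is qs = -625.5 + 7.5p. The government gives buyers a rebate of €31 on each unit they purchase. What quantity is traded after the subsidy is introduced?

Pre-subsidy: 940 - 8p = -625.5 + 7.5p gives p* = 101, q* = 132.
With the rebate, buyers effectively pay pb = ps − 31, where ps is the price sellers receive.
Demand in terms of ps becomes qd = 940 − 8(ps − 31) = 1188 - 8ps. Setting this equal to supply: 1188 - 8ps = -625.5 + 7.5ps, so ps = 117.
Buyers pay pb = 117 − 31 = 86; q' = -625.5 + 7.5·117 = 252.

q' = 252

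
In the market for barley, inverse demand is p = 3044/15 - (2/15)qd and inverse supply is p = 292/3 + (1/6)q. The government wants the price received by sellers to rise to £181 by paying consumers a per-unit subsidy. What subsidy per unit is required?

At a seller price of 181, quantity supplied is -584 + 6·181 = 502.
Buyers absorb 502 only when they pay pb = 3044/15 − (2/15)·502 = 136.
s = ps − pb = 181 − 136 = 45.

Required subsidy s = £45 per unit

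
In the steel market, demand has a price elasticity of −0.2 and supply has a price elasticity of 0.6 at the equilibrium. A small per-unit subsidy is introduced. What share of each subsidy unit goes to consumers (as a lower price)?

For a small subsidy around the equilibrium, the benefit split depends on the relative slopes, which at a point are proportional to the elasticities.
Buyer share = εs/(εs + |εd|) = 0.6/(0.6 + 0.2) = 0.75; seller share = |εd|/(εs + |εd|) = 0.25.

Consumer share = 0.75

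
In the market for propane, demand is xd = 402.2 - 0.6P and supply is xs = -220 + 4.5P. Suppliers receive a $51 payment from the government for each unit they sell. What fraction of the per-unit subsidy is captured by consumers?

Pre-subsidy: 402.2 - 0.6P = -220 + 4.5P gives P* = 122, x* = 329.
With the subsidy, sellers receive Ps = Pb + 51 for each unit, where Pb is the price buyers pay.
Supply in terms of Pb becomes xs = -220 + 4.5(Pb + 51) = 9.5 + 4.5Pb. Setting this equal to demand: 402.2 - 0.6Pb = 9.5 + 4.5Pb, so Pb = 77.
Sellers receive Ps = 77 + 51 = 128; x' = 402.2 − 0.6·77 = 356.
Buyers' price falls by P* − Pb = 122 − 77 = 45; sellers' price rises by Ps − P* = 128 − 122 = 6.
So consumers capture 45/51 = 15/17 of each unit of subsidy.

Consumer share = 15/17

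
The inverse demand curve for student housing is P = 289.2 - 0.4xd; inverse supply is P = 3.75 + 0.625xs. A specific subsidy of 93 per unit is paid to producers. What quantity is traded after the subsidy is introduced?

x' = 15138/41

Pre-subsidy: 289.2 - 0.4x = 3.75 + 0.625x gives x* = 11418/41 and P* = 7290/41.
With the subsidy, sellers receive Ps = Pb + 93 for each unit, where Pb is the price buyers pay.
On the curves, Pb = 289.2 - 0.4x and Ps = 3.75 + 0.625x; the wedge Ps − Pb = 93 gives 3.75 + 0.625x − (289.2 - 0.4x) = 93, so x' = 15138/41.
Then Pb = 289.2 − 0.4·(15138/41) = 5802/41 and Ps = 3.75 + 0.625·(15138/41) = 9615/41.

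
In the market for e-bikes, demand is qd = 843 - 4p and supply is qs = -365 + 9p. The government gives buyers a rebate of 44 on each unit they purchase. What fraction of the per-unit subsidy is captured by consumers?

Pre-subsidy: 843 - 4p = -365 + 9p gives p* = 1208/13, q* = 6127/13.
With the rebate, buyers effectively pay pb = ps − 44, where ps is the price sellers receive.
Demand in terms of ps becomes qd = 843 − 4(ps − 44) = 1019 - 4ps. Setting this equal to supply: 1019 - 4ps = -365 + 9ps, so ps = 1384/13.
Buyers pay pb = 1384/13 − 44 = 812/13; q' = -365 + 9·(1384/13) = 7711/13.
Buyers' price falls by p* − pb = 1208/13 − 812/13 = 396/13; sellers' price rises by ps − p* = 1384/13 − 1208/13 = 176/13.
So consumers capture (396/13)/44 = 9/13 of each unit of subsidy.

Consumer share = 9/13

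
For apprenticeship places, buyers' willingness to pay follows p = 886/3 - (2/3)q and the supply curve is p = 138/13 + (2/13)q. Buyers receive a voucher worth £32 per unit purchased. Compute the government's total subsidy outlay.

Government cost = £12352

Pre-subsidy: 886/3 - (2/3)q = 138/13 + (2/13)q gives q* = 347 and p* = 64.
With the rebate, buyers effectively pay pb = ps − 32, where ps is the price sellers receive.
On the curves, pb = 886/3 - (2/3)q and ps = 138/13 + (2/13)q; the wedge ps − pb = 32 gives 138/13 + (2/13)q − (886/3 - (2/3)q) = 32, so q' = 386.
Then pb = 886/3 − (2/3)·386 = 38 and ps = 138/13 + (2/13)·386 = 70.
Government outlay = subsidy × quantity = 32 × 386 = 12352.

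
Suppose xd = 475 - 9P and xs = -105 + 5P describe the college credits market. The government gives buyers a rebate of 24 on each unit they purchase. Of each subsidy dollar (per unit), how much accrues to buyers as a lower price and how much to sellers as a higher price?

Buyers gain 60/7 per unit; sellers gain 108/7 per unit

Pre-subsidy: 475 - 9P = -105 + 5P gives P* = 290/7, x* = 715/7.
With the rebate, buyers effectively pay Pb = Ps − 24, where Ps is the price sellers receive.
Demand in terms of Ps becomes xd = 475 − 9(Ps − 24) = 691 - 9Ps. Setting this equal to supply: 691 - 9Ps = -105 + 5Ps, so Ps = 398/7.
Buyers pay Pb = 398/7 − 24 = 230/7; x' = -105 + 5·(398/7) = 1255/7.
Buyers' price falls by P* − Pb = 290/7 − 230/7 = 60/7; sellers' price rises by Ps − P* = 398/7 − 290/7 = 108/7.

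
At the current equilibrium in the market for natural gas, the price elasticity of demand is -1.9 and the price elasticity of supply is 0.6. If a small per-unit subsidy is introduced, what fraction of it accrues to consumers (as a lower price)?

Consumer share = 0.24

For a small subsidy around the equilibrium, the benefit split depends on the relative slopes, which at a point are proportional to the elasticities.
Buyer share = εs/(εs + |εd|) = 0.6/(0.6 + 1.9) = 0.24; seller share = |εd|/(εs + |εd|) = 0.76.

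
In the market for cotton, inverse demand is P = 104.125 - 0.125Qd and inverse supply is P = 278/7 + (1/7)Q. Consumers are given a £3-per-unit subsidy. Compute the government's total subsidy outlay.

Government cost = £755

Pre-subsidy: 104.125 - 0.125Q = 278/7 + (1/7)Q gives Q* = 3607/15 and P* = 1111/15.
With the rebate, buyers effectively pay Pb = Ps − 3, where Ps is the price sellers receive.
On the curves, Pb = 104.125 - 0.125Q and Ps = 278/7 + (1/7)Q; the wedge Ps − Pb = 3 gives 278/7 + (1/7)Q − (104.125 - 0.125Q) = 3, so Q' = 755/3.
Then Pb = 104.125 − 0.125·(755/3) = 218/3 and Ps = 278/7 + (1/7)·(755/3) = 227/3.
Government outlay = subsidy × quantity = 3 × 755/3 = 755.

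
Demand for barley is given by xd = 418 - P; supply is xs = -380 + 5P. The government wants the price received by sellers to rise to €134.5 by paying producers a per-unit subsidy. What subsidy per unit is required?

Required subsidy s = €9 per unit

At a seller price of 134.5, quantity supplied is -380 + 5·134.5 = 292.5.
Buyers absorb 292.5 only when they pay Pb with 418 − 1·Pb = 292.5, i.e. Pb = 125.5.
s = Ps − Pb = 134.5 − 125.5 = 9.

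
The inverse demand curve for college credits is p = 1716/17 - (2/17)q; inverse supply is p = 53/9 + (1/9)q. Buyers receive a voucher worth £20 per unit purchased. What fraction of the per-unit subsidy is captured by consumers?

Pre-subsidy: 1716/17 - (2/17)q = 53/9 + (1/9)q gives q* = 14543/35 and p* = 1822/35.
With the rebate, buyers effectively pay pb = ps − 20, where ps is the price sellers receive.
On the curves, pb = 1716/17 - (2/17)q and ps = 53/9 + (1/9)q; the wedge ps − pb = 20 gives 53/9 + (1/9)q − (1716/17 - (2/17)q) = 20, so q' = 17603/35.
Then pb = 1716/17 − (2/17)·(17603/35) = 1462/35 and ps = 53/9 + (1/9)·(17603/35) = 2162/35.
Buyers' price falls by p* − pb = 1822/35 − 1462/35 = 72/7; sellers' price rises by ps − p* = 2162/35 − 1822/35 = 68/7.
So consumers capture (72/7)/20 = 18/35 of each unit of subsidy.

Consumer share = 18/35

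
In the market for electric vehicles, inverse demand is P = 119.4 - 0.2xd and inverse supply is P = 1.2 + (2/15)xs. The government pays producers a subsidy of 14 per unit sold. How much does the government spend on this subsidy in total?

Pre-subsidy: 119.4 - 0.2x = 1.2 + (2/15)x gives x* = 354.6 and P* = 48.48.
With the subsidy, sellers receive Ps = Pb + 14 for each unit, where Pb is the price buyers pay.
On the curves, Pb = 119.4 - 0.2x and Ps = 1.2 + (2/15)x; the wedge Ps − Pb = 14 gives 1.2 + (2/15)x − (119.4 - 0.2x) = 14, so x' = 396.6.
Then Pb = 119.4 − 0.2·396.6 = 40.08 and Ps = 1.2 + (2/15)·396.6 = 54.08.
Government outlay = subsidy × quantity = 14 × 396.6 = 5552.4.

Government cost = 5552.4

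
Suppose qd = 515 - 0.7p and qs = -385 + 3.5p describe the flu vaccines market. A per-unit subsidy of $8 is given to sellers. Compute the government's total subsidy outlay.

Pre-subsidy: 515 - 0.7p = -385 + 3.5p gives p* = 1500/7, q* = 365.
With the subsidy, sellers receive ps = pb + 8 for each unit, where pb is the price buyers pay.
Supply in terms of pb becomes qs = -385 + 3.5(pb + 8) = -357 + 3.5pb. Setting this equal to demand: 515 - 0.7pb = -357 + 3.5pb, so pb = 4360/21.
Sellers receive ps = 4360/21 + 8 = 4528/21; q' = 515 − 0.7·(4360/21) = 1109/3.
Government outlay = subsidy × quantity = 8 × 1109/3 = 8872/3.

Government cost = 8872/3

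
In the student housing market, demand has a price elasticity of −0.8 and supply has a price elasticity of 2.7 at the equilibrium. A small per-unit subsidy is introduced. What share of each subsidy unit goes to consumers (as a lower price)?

For a small subsidy around the equilibrium, the benefit split depends on the relative slopes, which at a point are proportional to the elasticities.
Buyer share = εs/(εs + |εd|) = 2.7/(2.7 + 0.8) = 27/35; seller share = |εd|/(εs + |εd|) = 8/35.

Consumer share = 27/35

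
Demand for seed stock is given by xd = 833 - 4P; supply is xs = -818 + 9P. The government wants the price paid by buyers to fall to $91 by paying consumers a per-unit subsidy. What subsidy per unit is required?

Required subsidy s = $52 per unit

At a buyer price of 91, quantity demanded is 833 − 4·91 = 469.
Sellers supply 469 only when they receive Ps with -818 + 9·Ps = 469, i.e. Ps = 143.
s = Ps − Pb = 143 − 91 = 52.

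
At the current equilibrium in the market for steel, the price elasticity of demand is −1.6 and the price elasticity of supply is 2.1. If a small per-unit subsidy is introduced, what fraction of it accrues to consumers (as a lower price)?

For a small subsidy around the equilibrium, the benefit split depends on the relative slopes, which at a point are proportional to the elasticities.
Buyer share = εs/(εs + |εd|) = 2.1/(2.1 + 1.6) = 21/37; seller share = |εd|/(εs + |εd|) = 16/37.

Consumer share = 21/37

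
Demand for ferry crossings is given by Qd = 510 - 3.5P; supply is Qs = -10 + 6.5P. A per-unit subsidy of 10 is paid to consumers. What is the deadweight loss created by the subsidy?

Pre-subsidy: 510 - 3.5P = -10 + 6.5P gives P* = 52, Q* = 328.
With the rebate, buyers effectively pay Pb = Ps − 10, where Ps is the price sellers receive.
Demand in terms of Ps becomes Qd = 510 − 3.5(Ps − 10) = 545 - 3.5Ps. Setting this equal to supply: 545 - 3.5Ps = -10 + 6.5Ps, so Ps = 55.5.
Buyers pay Pb = 55.5 − 10 = 45.5; Q' = -10 + 6.5·55.5 = 350.75.
The subsidy expands output by 350.75 − 328 = 22.75 past the efficient level; on those units the gap between marginal cost and willingness to pay runs from 0 up to 10.
DWL = ½ × 10 × 22.75 = 113.75.

Deadweight loss = 113.75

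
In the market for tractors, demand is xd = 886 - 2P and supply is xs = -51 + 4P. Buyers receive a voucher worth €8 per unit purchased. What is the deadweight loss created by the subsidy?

Pre-subsidy: 886 - 2P = -51 + 4P gives P* = 937/6, x* = 1721/3.
With the rebate, buyers effectively pay Pb = Ps − 8, where Ps is the price sellers receive.
Demand in terms of Ps becomes xd = 886 − 2(Ps − 8) = 902 - 2Ps. Setting this equal to supply: 902 - 2Ps = -51 + 4Ps, so Ps = 953/6.
Buyers pay Pb = 953/6 − 8 = 905/6; x' = -51 + 4·(953/6) = 1753/3.
The subsidy expands output by 1753/3 − 1721/3 = 32/3 past the efficient level; on those units the gap between marginal cost and willingness to pay runs from 0 up to 8.
DWL = ½ × 8 × 32/3 = 128/3.

Deadweight loss = 128/3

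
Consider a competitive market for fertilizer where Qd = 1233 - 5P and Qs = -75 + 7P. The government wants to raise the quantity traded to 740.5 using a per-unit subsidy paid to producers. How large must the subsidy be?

Required subsidy s = 18 per unit

At Q = 740.5, invert demand for the buyer price: Pb = (1233 − 740.5)/5 = 98.5; invert supply for the seller price: Ps = (740.5 − (-75))/7 = 116.5.
The subsidy must fill the gap: s = Ps − Pb = 116.5 − 98.5 = 18.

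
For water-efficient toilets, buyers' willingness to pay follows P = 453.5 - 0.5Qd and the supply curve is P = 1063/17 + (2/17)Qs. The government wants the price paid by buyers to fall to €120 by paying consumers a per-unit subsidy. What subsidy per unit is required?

Required subsidy s = €21 per unit

At a buyer price of 120, quantity demanded is 907 − 2·120 = 667.
Sellers supply 667 only when they receive Ps = 1063/17 + (2/17)·667 = 141.
s = Ps − Pb = 141 − 120 = 21.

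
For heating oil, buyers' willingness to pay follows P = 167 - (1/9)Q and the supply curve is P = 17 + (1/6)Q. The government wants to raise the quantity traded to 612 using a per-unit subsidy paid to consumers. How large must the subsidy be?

At Q = 612, from the demand curve buyers pay Pb = 167 − (1/9)·612 = 99; from the supply curve sellers need Ps = 17 + (1/6)·612 = 119.
The subsidy must fill the gap: s = Ps − Pb = 119 − 99 = 20.

Required subsidy s = 20 per unit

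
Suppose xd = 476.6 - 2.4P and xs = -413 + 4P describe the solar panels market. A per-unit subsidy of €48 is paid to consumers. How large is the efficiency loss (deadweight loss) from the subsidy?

Deadweight loss = €1728

Pre-subsidy: 476.6 - 2.4P = -413 + 4P gives P* = 139, x* = 143.
With the rebate, buyers effectively pay Pb = Ps − 48, where Ps is the price sellers receive.
Demand in terms of Ps becomes xd = 476.6 − 2.4(Ps − 48) = 591.8 - 2.4Ps. Setting this equal to supply: 591.8 - 2.4Ps = -413 + 4Ps, so Ps = 157.
Buyers pay Pb = 157 − 48 = 109; x' = -413 + 4·157 = 215.
The subsidy expands output by 215 − 143 = 72 past the efficient level; on those units the gap between marginal cost and willingness to pay runs from 0 up to 48.
DWL = ½ × 48 × 72 = 1728.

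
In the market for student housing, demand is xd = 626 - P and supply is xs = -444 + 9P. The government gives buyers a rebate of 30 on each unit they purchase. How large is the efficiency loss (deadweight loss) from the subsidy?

Deadweight loss = 405

Pre-subsidy: 626 - P = -444 + 9P gives P* = 107, x* = 519.
With the rebate, buyers effectively pay Pb = Ps − 30, where Ps is the price sellers receive.
Demand in terms of Ps becomes xd = 626 − 1(Ps − 30) = 656 - Ps. Setting this equal to supply: 656 - Ps = -444 + 9Ps, so Ps = 110.
Buyers pay Pb = 110 − 30 = 80; x' = -444 + 9·110 = 546.
The subsidy expands output by 546 − 519 = 27 past the efficient level; on those units the gap between marginal cost and willingness to pay runs from 0 up to 30.
DWL = ½ × 30 × 27 = 405.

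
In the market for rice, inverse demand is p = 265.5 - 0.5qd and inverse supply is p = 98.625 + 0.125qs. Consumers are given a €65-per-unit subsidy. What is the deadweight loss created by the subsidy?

Deadweight loss = €3380

Pre-subsidy: 265.5 - 0.5q = 98.625 + 0.125q gives q* = 267 and p* = 132.
With the rebate, buyers effectively pay pb = ps − 65, where ps is the price sellers receive.
On the curves, pb = 265.5 - 0.5q and ps = 98.625 + 0.125q; the wedge ps − pb = 65 gives 98.625 + 0.125q − (265.5 - 0.5q) = 65, so q' = 371.
Then pb = 265.5 − 0.5·371 = 80 and ps = 98.625 + 0.125·371 = 145.
The subsidy expands output by 371 − 267 = 104 past the efficient level; on those units the gap between marginal cost and willingness to pay runs from 0 up to 65.
DWL = ½ × 65 × 104 = 3380.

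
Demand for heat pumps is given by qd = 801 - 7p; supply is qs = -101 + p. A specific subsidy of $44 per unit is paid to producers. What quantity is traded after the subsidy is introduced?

Pre-subsidy: 801 - 7p = -101 + p gives p* = 112.75, q* = 11.75.
With the subsidy, sellers receive ps = pb + 44 for each unit, where pb is the price buyers pay.
Supply in terms of pb becomes qs = -101 + 1(pb + 44) = -57 + pb. Setting this equal to demand: 801 - 7pb = -57 + pb, so pb = 107.25.
Sellers receive ps = 107.25 + 44 = 151.25; q' = 801 − 7·107.25 = 50.25.

q' = 50.25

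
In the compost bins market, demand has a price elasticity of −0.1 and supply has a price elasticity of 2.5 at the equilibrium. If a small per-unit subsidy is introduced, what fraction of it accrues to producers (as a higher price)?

Producer share = 1/26

For a small subsidy around the equilibrium, the benefit split depends on the relative slopes, which at a point are proportional to the elasticities.
Buyer share = εs/(εs + |εd|) = 2.5/(2.5 + 0.1) = 25/26; seller share = |εd|/(εs + |εd|) = 1/26.
So producers capture 1/26 of the subsidy.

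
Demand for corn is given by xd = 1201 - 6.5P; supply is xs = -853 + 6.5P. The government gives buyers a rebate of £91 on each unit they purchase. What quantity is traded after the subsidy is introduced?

x' = 469.75

Pre-subsidy: 1201 - 6.5P = -853 + 6.5P gives P* = 158, x* = 174.
With the rebate, buyers effectively pay Pb = Ps − 91, where Ps is the price sellers receive.
Demand in terms of Ps becomes xd = 1201 − 6.5(Ps − 91) = 1792.5 - 6.5Ps. Setting this equal to supply: 1792.5 - 6.5Ps = -853 + 6.5Ps, so Ps = 203.5.
Buyers pay Pb = 203.5 − 91 = 112.5; x' = -853 + 6.5·203.5 = 469.75.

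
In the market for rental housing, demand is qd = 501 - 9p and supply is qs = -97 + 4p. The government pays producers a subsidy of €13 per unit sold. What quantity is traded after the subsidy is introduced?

q' = 123

Pre-subsidy: 501 - 9p = -97 + 4p gives p* = 46, q* = 87.
With the subsidy, sellers receive ps = pb + 13 for each unit, where pb is the price buyers pay.
Supply in terms of pb becomes qs = -97 + 4(pb + 13) = -45 + 4pb. Setting this equal to demand: 501 - 9pb = -45 + 4pb, so pb = 42.
Sellers receive ps = 42 + 13 = 55; q' = 501 − 9·42 = 123.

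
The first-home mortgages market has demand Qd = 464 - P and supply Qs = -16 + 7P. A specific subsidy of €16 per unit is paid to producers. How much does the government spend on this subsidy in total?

Government cost = €6688

Pre-subsidy: 464 - P = -16 + 7P gives P* = 60, Q* = 404.
With the subsidy, sellers receive Ps = Pb + 16 for each unit, where Pb is the price buyers pay.
Supply in terms of Pb becomes Qs = -16 + 7(Pb + 16) = 96 + 7Pb. Setting this equal to demand: 464 - Pb = 96 + 7Pb, so Pb = 46.
Sellers receive Ps = 46 + 16 = 62; Q' = 464 − 1·46 = 418.
Government outlay = subsidy × quantity = 16 × 418 = 6688.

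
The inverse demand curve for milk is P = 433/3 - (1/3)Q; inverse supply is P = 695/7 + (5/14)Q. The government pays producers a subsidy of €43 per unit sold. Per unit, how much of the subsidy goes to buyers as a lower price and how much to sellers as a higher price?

Pre-subsidy: 433/3 - (1/3)Q = 695/7 + (5/14)Q gives Q* = 1892/29 and P* = 3555/29.
With the subsidy, sellers receive Ps = Pb + 43 for each unit, where Pb is the price buyers pay.
On the curves, Pb = 433/3 - (1/3)Q and Ps = 695/7 + (5/14)Q; the wedge Ps − Pb = 43 gives 695/7 + (5/14)Q − (433/3 - (1/3)Q) = 43, so Q' = 3698/29.
Then Pb = 433/3 − (1/3)·(3698/29) = 2953/29 and Ps = 695/7 + (5/14)·(3698/29) = 4200/29.
Buyers' price falls by P* − Pb = 3555/29 − 2953/29 = 602/29; sellers' price rises by Ps − P* = 4200/29 − 3555/29 = 645/29.

Buyers gain 602/29 per unit; sellers gain 645/29 per unit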